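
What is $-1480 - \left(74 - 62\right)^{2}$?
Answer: $-1624$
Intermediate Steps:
$-1480 - \left(74 - 62\right)^{2} = -1480 - 12^{2} = -1480 - 144 = -1624$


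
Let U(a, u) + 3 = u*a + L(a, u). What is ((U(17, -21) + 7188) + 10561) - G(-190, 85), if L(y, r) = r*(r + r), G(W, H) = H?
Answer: 18186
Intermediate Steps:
L(y, r) = 2*r² (L(y, r) = r*(2*r) = 2*r²)
U(a, u) = -3 + 2*u² + a*u (U(a, u) = -3 + (u*a + 2*u²) = -3 + (a*u + 2*u²) = -3 + (2*u² + a*u) = -3 + 2*u² + a*u)
((U(17, -21) + 7188) + 10561) - G(-190, 85) = (((-3 + 2*(-21)² + 17*(-21)) + 7188) + 10561) - 1*85 = (((-3 + 2*441 - 357) + 7188) + 10561) - 85 = (((-3 + 882 - 357) + 7188) + 10561) - 85 = ((522 + 7188) + 10561) - 85 = (7710 + 10561) - 85 = 18271 - 85 = 18186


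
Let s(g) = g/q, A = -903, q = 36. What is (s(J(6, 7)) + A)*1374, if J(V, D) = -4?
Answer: -3722624/3 ≈ -1.2409e+6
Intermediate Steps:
s(g) = g/36
(s(J(6, 7)) + A)*1374 = ((1/36)*(-4) - 903)*1374 = (-⅑ - 903)*1374 = -8128/9*1374 = -3722624/3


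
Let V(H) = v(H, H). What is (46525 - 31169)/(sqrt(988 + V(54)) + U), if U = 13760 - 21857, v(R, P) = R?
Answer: -124337532/65560367 - 15356*sqrt(1042)/65560367 ≈ -1.9041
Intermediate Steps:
V(H) = H
U = -8097
(46525 - 31169)/(sqrt(988 + V(54)) + U) = (46525 - 31169)/(sqrt(988 + 54) - 8097) = 15356/(sqrt(1042) - 8097) = 15356/(-8097 + sqrt(1042))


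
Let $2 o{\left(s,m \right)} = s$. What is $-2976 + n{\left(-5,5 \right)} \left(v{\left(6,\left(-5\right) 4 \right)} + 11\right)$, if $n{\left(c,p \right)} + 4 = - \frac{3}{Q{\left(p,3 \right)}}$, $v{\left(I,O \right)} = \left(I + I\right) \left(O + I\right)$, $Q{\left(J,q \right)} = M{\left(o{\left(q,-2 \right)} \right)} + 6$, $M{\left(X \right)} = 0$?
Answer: $- \frac{4539}{2} \approx -2269.5$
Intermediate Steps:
$o{\left(s,m \right)} = \frac{s}{2}$
$Q{\left(J,q \right)} = 6$ ($Q{\left(J,q \right)} = 0 + 6 = 6$)
$v{\left(I,O \right)} = 2 I \left(I + O\right)$
$n{\left(c,p \right)} = - \frac{9}{2}$ ($n{\left(c,p \right)} = -4 - \frac{3}{6} = -4 - \frac{1}{2} = - \frac{9}{2}$)
$-2976 + n{\left(-5,5 \right)} \left(v{\left(6,\left(-5\right) 4 \right)} + 11\right) = -2976 - \frac{9 \left(2 \cdot 6 \left(6 - 20\right) + 11\right)}{2} = -2976 - \frac{9 \left(2 \cdot 6 \left(-14\right) + 11\right)}{2} = -2976 - \frac{9 \left(-168 + 11\right)}{2} = -2976 - - \frac{1413}{2} = -2976 + \frac{1413}{2} = - \frac{4539}{2}$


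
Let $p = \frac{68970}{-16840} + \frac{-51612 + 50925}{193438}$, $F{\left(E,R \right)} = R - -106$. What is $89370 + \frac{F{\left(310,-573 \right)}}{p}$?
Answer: $\frac{59743889139622}{667649397} \approx 89484.0$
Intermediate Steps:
$F{\left(E,R \right)} = 106 + R$ ($F{\left(E,R \right)} = R + 106 = 106 + R$)
$p = - \frac{667649397}{162874796}$ ($p = 68970 \left(- \frac{1}{16840}\right) - \frac{687}{193438} = - \frac{6897}{1684} - \frac{687}{193438} = - \frac{667649397}{162874796} \approx -4.0992$)
$89370 + \frac{F{\left(310,-573 \right)}}{p} = 89370 + \frac{106 - 573}{- \frac{667649397}{162874796}} = 89370 - - \frac{76062529732}{667649397} = 89370 + \frac{76062529732}{667649397} = \frac{59743889139622}{667649397}$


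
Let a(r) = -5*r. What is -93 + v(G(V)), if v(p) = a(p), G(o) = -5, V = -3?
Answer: -68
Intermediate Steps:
v(p) = -5*p
-93 + v(G(V)) = -93 - 5*(-5) = -93 + 25 = -68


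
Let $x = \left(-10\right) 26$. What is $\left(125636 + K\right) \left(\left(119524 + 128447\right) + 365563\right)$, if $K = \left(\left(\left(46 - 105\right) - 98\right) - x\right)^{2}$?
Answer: $83590939830$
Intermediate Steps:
$x = -260$
$K = 10609$ ($K = \left(\left(\left(46 - 105\right) - 98\right) - -260\right)^{2} = \left(\left(-59 - 98\right) + 260\right)^{2} = \left(-157 + 260\right)^{2} = 103^{2} = 10609$)
$\left(125636 + K\right) \left(\left(119524 + 128447\right) + 365563\right) = \left(125636 + 10609\right) \left(\left(119524 + 128447\right) + 365563\right) = 136245 \left(247971 + 365563\right) = 136245 \cdot 613534 = 83590939830$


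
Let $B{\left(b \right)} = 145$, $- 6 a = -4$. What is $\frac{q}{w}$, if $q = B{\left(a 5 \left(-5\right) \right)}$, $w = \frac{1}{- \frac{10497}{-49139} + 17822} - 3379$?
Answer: $- \frac{126986034475}{2959212437006} \approx -0.042912$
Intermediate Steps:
$a = \frac{2}{3}$ ($a = \left(- \frac{1}{6}\right) \left(-4\right) = \frac{2}{3} \approx 0.66667$)
$w = - \frac{2959212437006}{875765755}$ ($w = \frac{1}{\left(-10497\right) \left(- \frac{1}{49139}\right) + 17822} - 3379 = \frac{1}{\frac{10497}{49139} + 17822} - 3379 = \frac{1}{\frac{875765755}{49139}} - 3379 = \frac{49139}{875765755} - 3379 = - \frac{2959212437006}{875765755} \approx -3379.0$)
$q = 145$
$\frac{q}{w} = \frac{145}{- \frac{2959212437006}{875765755}} = 145 \left(- \frac{875765755}{2959212437006}\right) = - \frac{126986034475}{2959212437006}$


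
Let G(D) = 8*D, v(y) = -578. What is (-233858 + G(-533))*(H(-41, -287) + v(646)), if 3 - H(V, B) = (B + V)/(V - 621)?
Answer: 45359621658/331 ≈ 1.3704e+8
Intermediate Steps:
H(V, B) = 3 - (B + V)/(-621 + V) (H(V, B) = 3 - (B + V)/(V - 621) = 3 - (B + V)/(-621 + V))
(-233858 + G(-533))*(H(-41, -287) + v(646)) = (-233858 + 8*(-533))*((-1863 - 1*(-287) + 2*(-41))/(-621 - 41) - 578) = (-233858 - 4264)*((-1863 + 287 - 82)/(-662) - 578) = -238122*(-1/662*(-1658) - 578) = -238122*(829/331 - 578) = -238122*(-190489/331) = 45359621658/331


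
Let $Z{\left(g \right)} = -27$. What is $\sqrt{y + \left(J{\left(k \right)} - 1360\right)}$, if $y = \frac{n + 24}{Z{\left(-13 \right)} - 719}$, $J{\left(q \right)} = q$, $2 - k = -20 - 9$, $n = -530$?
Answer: $\frac{2 i \sqrt{46202018}}{373} \approx 36.446 i$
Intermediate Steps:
$k = 31$ ($k = 2 - \left(-20 - 9\right) = 2 - -29 = 2 + 29 = 31$)
$y = \frac{253}{373}$ ($y = \frac{-530 + 24}{-27 - 719} = - \frac{506}{-746} = \left(-506\right) \left(- \frac{1}{746}\right) = \frac{253}{373} \approx 0.67828$)
$\sqrt{y + \left(J{\left(k \right)} - 1360\right)} = \sqrt{\frac{253}{373} + \left(31 - 1360\right)} = \sqrt{\frac{253}{373} - 1329} = \sqrt{- \frac{495464}{373}} = \frac{2 i \sqrt{46202018}}{373}$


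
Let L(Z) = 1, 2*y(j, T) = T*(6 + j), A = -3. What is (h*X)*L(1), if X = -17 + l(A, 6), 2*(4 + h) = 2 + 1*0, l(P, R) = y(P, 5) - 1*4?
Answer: 81/2 ≈ 40.500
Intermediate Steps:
y(j, T) = T*(6 + j)/2 (y(j, T) = (T*(6 + j))/2 = T*(6 + j)/2)
l(P, R) = 11 + 5*P/2 (l(P, R) = (½)*5*(6 + P) - 1*4 = (15 + 5*P/2) - 4 = 11 + 5*P/2)
h = -3 (h = -4 + (2 + 1*0)/2 = -4 + (2 + 0)/2 = -4 + (½)*2 = -4 + 1 = -3)
X = -27/2 (X = -17 + (11 + (5/2)*(-3)) = -17 + (11 - 15/2) = -17 + 7/2 = -27/2 ≈ -13.500)
(h*X)*L(1) = -3*(-27/2)*1 = (81/2)*1 = 81/2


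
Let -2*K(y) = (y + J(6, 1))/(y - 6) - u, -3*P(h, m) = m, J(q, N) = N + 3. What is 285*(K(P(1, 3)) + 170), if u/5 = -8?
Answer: 599355/14 ≈ 42811.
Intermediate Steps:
u = -40 (u = 5*(-8) = -40)
J(q, N) = 3 + N
P(h, m) = -m/3
K(y) = -20 - (4 + y)/(2*(-6 + y)) (K(y) = -((y + (3 + 1))/(y - 6) - 1*(-40))/2 = -((y + 4)/(-6 + y) + 40)/2 = -((4 + y)/(-6 + y) + 40)/2 = -(40 + (4 + y)/(-6 + y))/2 = -20 - (4 + y)/(2*(-6 + y)))
285*(K(P(1, 3)) + 170) = 285*((236 - (-41)*3/3)/(2*(-6 - 1/3*3)) + 170) = 285*((236 - 41*(-1))/(2*(-6 - 1)) + 170) = 285*((1/2)*(236 + 41)/(-7) + 170) = 285*((1/2)*(-1/7)*277 + 170) = 285*(-277/14 + 170) = 285*(2103/14) = 599355/14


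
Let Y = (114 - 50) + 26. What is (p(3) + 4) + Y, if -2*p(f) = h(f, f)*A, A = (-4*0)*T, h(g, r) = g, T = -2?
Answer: 94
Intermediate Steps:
A = 0 (A = -4*0*(-2) = 0*(-2) = 0)
p(f) = 0 (p(f) = -f*0/2 = -½*0 = 0)
Y = 90 (Y = 64 + 26 = 90)
(p(3) + 4) + Y = (0 + 4) + 90 = 4 + 90 = 94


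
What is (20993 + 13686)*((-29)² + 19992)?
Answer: 722467607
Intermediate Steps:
(20993 + 13686)*((-29)² + 19992) = 34679*(841 + 19992) = 34679*20833 = 722467607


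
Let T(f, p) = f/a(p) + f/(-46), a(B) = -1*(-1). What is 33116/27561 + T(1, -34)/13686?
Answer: 6949872247/5783730972 ≈ 1.2016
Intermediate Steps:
a(B) = 1
T(f, p) = 45*f/46 (T(f, p) = f/1 + f/(-46) = f*1 + f*(-1/46) = f - f/46 = 45*f/46)
33116/27561 + T(1, -34)/13686 = 33116/27561 + ((45/46)*1)/13686 = 33116*(1/27561) + (45/46)*(1/13686) = 33116/27561 + 15/209852 = 6949872247/5783730972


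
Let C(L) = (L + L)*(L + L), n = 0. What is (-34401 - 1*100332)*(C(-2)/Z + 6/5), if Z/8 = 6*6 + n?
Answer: -5074943/30 ≈ -1.6916e+5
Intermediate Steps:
Z = 288 (Z = 8*(6*6 + 0) = 8*(36 + 0) = 8*36 = 288)
C(L) = 4*L**2 (C(L) = (2*L)*(2*L) = 4*L**2)
(-34401 - 1*100332)*(C(-2)/Z + 6/5) = (-34401 - 1*100332)*((4*(-2)**2)/288 + 6/5) = (-34401 - 100332)*((4*4)*(1/288) + 6*(1/5)) = -134733*(16*(1/288) + 6/5) = -134733*(1/18 + 6/5) = -134733*113/90 = -5074943/30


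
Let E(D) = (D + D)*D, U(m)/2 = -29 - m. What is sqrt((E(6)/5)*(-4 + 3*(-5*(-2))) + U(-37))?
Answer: 4*sqrt(610)/5 ≈ 19.759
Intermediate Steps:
U(m) = -58 - 2*m (U(m) = 2*(-29 - m) = -58 - 2*m)
E(D) = 2*D**2 (E(D) = (2*D)*D = 2*D**2)
sqrt((E(6)/5)*(-4 + 3*(-5*(-2))) + U(-37)) = sqrt(((2*6**2)/5)*(-4 + 3*(-5*(-2))) + (-58 - 2*(-37))) = sqrt(((2*36)*(1/5))*(-4 + 3*10) + (-58 + 74)) = sqrt((72*(1/5))*(-4 + 30) + 16) = sqrt((72/5)*26 + 16) = sqrt(1872/5 + 16) = sqrt(1952/5) = 4*sqrt(610)/5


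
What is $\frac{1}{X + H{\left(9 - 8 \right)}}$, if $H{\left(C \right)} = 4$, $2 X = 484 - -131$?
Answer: $\frac{2}{623} \approx 0.0032103$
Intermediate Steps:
$X = \frac{615}{2}$ ($X = \frac{484 - -131}{2} = \frac{484 + 131}{2} = \frac{1}{2} \cdot 615 = \frac{615}{2} \approx 307.5$)
$\frac{1}{X + H{\left(9 - 8 \right)}} = \frac{1}{\frac{615}{2} + 4} = \frac{1}{\frac{623}{2}} = \frac{2}{623}$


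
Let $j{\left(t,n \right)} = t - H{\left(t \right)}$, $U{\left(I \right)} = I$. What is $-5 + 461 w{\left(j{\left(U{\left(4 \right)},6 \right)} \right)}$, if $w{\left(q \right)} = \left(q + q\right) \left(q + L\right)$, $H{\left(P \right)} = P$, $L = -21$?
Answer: $-5$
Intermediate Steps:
$j{\left(t,n \right)} = 0$ ($j{\left(t,n \right)} = t - t = 0$)
$w{\left(q \right)} = 2 q \left(-21 + q\right)$ ($w{\left(q \right)} = \left(q + q\right) \left(q - 21\right) = 2 q \left(-21 + q\right)$)
$-5 + 461 w{\left(j{\left(U{\left(4 \right)},6 \right)} \right)} = -5 + 461 \cdot 2 \cdot 0 \left(-21 + 0\right) = -5 + 461 \cdot 2 \cdot 0 \left(-21\right) = -5 + 461 \cdot 0 = -5 + 0 = -5$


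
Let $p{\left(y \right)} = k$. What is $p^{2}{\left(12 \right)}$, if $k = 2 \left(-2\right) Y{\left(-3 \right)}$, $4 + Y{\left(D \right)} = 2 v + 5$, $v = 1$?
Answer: $144$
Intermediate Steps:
$Y{\left(D \right)} = 3$ ($Y{\left(D \right)} = -4 + \left(2 \cdot 1 + 5\right) = -4 + \left(2 + 5\right) = -4 + 7 = 3$)
$k = -12$ ($k = 2 \left(-2\right) 3 = \left(-4\right) 3 = -12$)
$p{\left(y \right)} = -12$
$p^{2}{\left(12 \right)} = \left(-12\right)^{2} = 144$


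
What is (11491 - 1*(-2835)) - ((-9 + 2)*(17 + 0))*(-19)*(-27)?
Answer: 75373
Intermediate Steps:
(11491 - 1*(-2835)) - ((-9 + 2)*(17 + 0))*(-19)*(-27) = (11491 + 2835) - -7*17*(-19)*(-27) = 14326 - (-119*(-19))*(-27) = 14326 - 2261*(-27) = 14326 - 1*(-61047) = 14326 + 61047 = 75373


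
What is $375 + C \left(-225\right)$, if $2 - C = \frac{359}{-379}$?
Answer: $- \frac{109200}{379} \approx -288.13$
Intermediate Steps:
$C = \frac{1117}{379}$ ($C = 2 - \frac{359}{-379} = 2 - 359 \left(- \frac{1}{379}\right) = 2 - - \frac{359}{379} = 2 + \frac{359}{379} = \frac{1117}{379} \approx 2.9472$)
$375 + C \left(-225\right) = 375 + \frac{1117}{379} \left(-225\right) = 375 - \frac{251325}{379} = - \frac{109200}{379}$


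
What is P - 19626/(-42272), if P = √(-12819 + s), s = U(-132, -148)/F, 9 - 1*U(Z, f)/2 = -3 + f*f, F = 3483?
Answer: 9813/21136 + 7*I*√39219827/387 ≈ 0.46428 + 113.28*I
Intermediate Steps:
U(Z, f) = 24 - 2*f² (U(Z, f) = 18 - 2*(-3 + f*f) = 18 - 2*(-3 + f²) = 18 + (6 - 2*f²) = 24 - 2*f²)
s = -43784/3483 (s = (24 - 2*(-148)²)/3483 = (24 - 2*21904)*(1/3483) = (24 - 43808)*(1/3483) = -43784*1/3483 = -43784/3483 ≈ -12.571)
P = 7*I*√39219827/387 (P = √(-12819 - 43784/3483) = √(-44692361/3483) = 7*I*√39219827/387 ≈ 113.28*I)
P - 19626/(-42272) = 7*I*√39219827/387 - 19626/(-42272) = 7*I*√39219827/387 - 19626*(-1)/42272 = 7*I*√39219827/387 - 1*(-9813/21136) = 7*I*√39219827/387 + 9813/21136 = 9813/21136 + 7*I*√39219827/387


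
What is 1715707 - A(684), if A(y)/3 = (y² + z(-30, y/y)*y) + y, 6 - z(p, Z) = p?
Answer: 236215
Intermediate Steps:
z(p, Z) = 6 - p
A(y) = 3*y² + 111*y (A(y) = 3*((y² + (6 - 1*(-30))*y) + y) = 3*((y² + (6 + 30)*y) + y) = 3*((y² + 36*y) + y) = 3*(y² + 37*y) = 3*y² + 111*y)
1715707 - A(684) = 1715707 - 3*684*(37 + 684) = 1715707 - 3*684*721 = 1715707 - 1*1479492 = 1715707 - 1479492 = 236215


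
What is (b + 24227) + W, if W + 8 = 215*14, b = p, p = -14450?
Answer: 12779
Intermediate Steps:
b = -14450
W = 3002 (W = -8 + 215*14 = -8 + 3010 = 3002)
(b + 24227) + W = (-14450 + 24227) + 3002 = 9777 + 3002 = 12779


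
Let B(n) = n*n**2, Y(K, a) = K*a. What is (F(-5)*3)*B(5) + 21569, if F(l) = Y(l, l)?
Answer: 30944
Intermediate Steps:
B(n) = n**3
F(l) = l**2 (F(l) = l*l = l**2)
(F(-5)*3)*B(5) + 21569 = ((-5)**2*3)*5**3 + 21569 = (25*3)*125 + 21569 = 75*125 + 21569 = 9375 + 21569 = 30944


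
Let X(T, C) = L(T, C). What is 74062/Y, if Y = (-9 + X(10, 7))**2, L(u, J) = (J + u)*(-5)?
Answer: 37031/4418 ≈ 8.3819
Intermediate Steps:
L(u, J) = -5*J - 5*u
X(T, C) = -5*C - 5*T
Y = 8836 (Y = (-9 + (-5*7 - 5*10))**2 = (-9 + (-35 - 50))**2 = (-9 - 85)**2 = (-94)**2 = 8836)
74062/Y = 74062/8836 = 74062*(1/8836) = 37031/4418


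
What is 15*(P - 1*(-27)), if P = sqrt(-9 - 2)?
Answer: 405 + 15*I*sqrt(11) ≈ 405.0 + 49.749*I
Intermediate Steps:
P = I*sqrt(11) (P = sqrt(-11) = I*sqrt(11) ≈ 3.3166*I)
15*(P - 1*(-27)) = 15*(I*sqrt(11) - 1*(-27)) = 15*(I*sqrt(11) + 27) = 15*(27 + I*sqrt(11)) = 405 + 15*I*sqrt(11)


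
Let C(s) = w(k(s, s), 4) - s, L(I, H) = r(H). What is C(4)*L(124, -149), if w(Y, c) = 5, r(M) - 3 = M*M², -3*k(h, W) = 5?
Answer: -3307946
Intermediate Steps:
k(h, W) = -5/3 (k(h, W) = -⅓*5 = -5/3)
r(M) = 3 + M³ (r(M) = 3 + M*M² = 3 + M³)
L(I, H) = 3 + H³
C(s) = 5 - s
C(4)*L(124, -149) = (5 - 1*4)*(3 + (-149)³) = (5 - 4)*(3 - 3307949) = 1*(-3307946) = -3307946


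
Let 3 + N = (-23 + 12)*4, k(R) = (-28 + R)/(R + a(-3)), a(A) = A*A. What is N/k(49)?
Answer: -2726/21 ≈ -129.81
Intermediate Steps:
a(A) = A**2
k(R) = (-28 + R)/(9 + R) (k(R) = (-28 + R)/(R + (-3)**2) = (-28 + R)/(R + 9) = (-28 + R)/(9 + R))
N = -47 (N = -3 + (-23 + 12)*4 = -3 - 11*4 = -3 - 44 = -47)
N/k(49) = -47*(9 + 49)/(-28 + 49) = -47/(21/58) = -47/((1/58)*21) = -47/21/58 = -47*58/21 = -2726/21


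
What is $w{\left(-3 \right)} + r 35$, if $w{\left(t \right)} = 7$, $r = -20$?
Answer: $-693$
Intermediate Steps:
$w{\left(-3 \right)} + r 35 = 7 - 700 = -693$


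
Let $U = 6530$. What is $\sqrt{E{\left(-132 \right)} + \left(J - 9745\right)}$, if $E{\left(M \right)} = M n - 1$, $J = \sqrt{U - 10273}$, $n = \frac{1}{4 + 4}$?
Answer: $\frac{\sqrt{-39050 + 4 i \sqrt{3743}}}{2} \approx 0.3096 + 98.806 i$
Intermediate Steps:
$n = \frac{1}{8} \approx 0.125$
$J = i \sqrt{3743}$ ($J = \sqrt{6530 - 10273} = \sqrt{-3743} = i \sqrt{3743} \approx 61.18 i$)
$E{\left(M \right)} = -1 + \frac{M}{8}$ ($E{\left(M \right)} = M \frac{1}{8} - 1 = \frac{M}{8} - 1 = -1 + \frac{M}{8}$)
$\sqrt{E{\left(-132 \right)} + \left(J - 9745\right)} = \sqrt{\left(-1 + \frac{1}{8} \left(-132\right)\right) + \left(i \sqrt{3743} - 9745\right)} = \sqrt{\left(-1 - \frac{33}{2}\right) - \left(9745 - i \sqrt{3743}\right)} = \sqrt{- \frac{35}{2} - \left(9745 - i \sqrt{3743}\right)} = \sqrt{- \frac{19525}{2} + i \sqrt{3743}}$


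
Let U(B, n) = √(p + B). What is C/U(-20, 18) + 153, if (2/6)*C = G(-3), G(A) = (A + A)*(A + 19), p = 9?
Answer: 153 + 288*I*√11/11 ≈ 153.0 + 86.835*I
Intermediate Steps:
U(B, n) = √(9 + B)
G(A) = 2*A*(19 + A) (G(A) = (2*A)*(19 + A) = 2*A*(19 + A))
C = -288 (C = 3*(2*(-3)*(19 - 3)) = 3*(2*(-3)*16) = 3*(-96) = -288)
C/U(-20, 18) + 153 = -288/√(9 - 20) + 153 = -288*(-I*√11/11) + 153 = -(-288)*I*√11/11 + 153 = 288*I*√11/11 + 153 = 153 + 288*I*√11/11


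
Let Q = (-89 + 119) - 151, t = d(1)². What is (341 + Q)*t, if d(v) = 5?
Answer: 5500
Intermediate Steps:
t = 25 (t = 5² = 25)
Q = -121 (Q = 30 - 151 = -121)
(341 + Q)*t = (341 - 121)*25 = 220*25 = 5500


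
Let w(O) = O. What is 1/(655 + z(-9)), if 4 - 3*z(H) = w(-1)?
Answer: 3/1970 ≈ 0.0015228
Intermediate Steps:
z(H) = 5/3 (z(H) = 4/3 - 1/3*(-1) = 4/3 + 1/3 = 5/3)
1/(655 + z(-9)) = 1/(655 + 5/3) = 1/(1970/3) = 3/1970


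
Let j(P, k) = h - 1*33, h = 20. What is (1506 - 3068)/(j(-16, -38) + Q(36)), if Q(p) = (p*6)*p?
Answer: -1562/7763 ≈ -0.20121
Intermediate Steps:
j(P, k) = -13 (j(P, k) = 20 - 1*33 = 20 - 33 = -13)
Q(p) = 6*p² (Q(p) = (6*p)*p = 6*p²)
(1506 - 3068)/(j(-16, -38) + Q(36)) = (1506 - 3068)/(-13 + 6*36²) = -1562/(-13 + 6*1296) = -1562/(-13 + 7776) = -1562/7763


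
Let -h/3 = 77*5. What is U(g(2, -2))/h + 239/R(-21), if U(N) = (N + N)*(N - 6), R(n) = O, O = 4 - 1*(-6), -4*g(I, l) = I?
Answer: 27598/1155 ≈ 23.894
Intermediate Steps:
g(I, l) = -I/4
h = -1155 (h = -231*5 = -3*385 = -1155)
O = 10 (O = 4 + 6 = 10)
R(n) = 10
U(N) = 2*N*(-6 + N) (U(N) = (2*N)*(-6 + N) = 2*N*(-6 + N))
U(g(2, -2))/h + 239/R(-21) = (2*(-¼*2)*(-6 - ¼*2))/(-1155) + 239/10 = (2*(-½)*(-6 - ½))*(-1/1155) + 239*(⅒) = (2*(-½)*(-13/2))*(-1/1155) + 239/10 = (13/2)*(-1/1155) + 239/10 = -13/2310 + 239/10 = 27598/1155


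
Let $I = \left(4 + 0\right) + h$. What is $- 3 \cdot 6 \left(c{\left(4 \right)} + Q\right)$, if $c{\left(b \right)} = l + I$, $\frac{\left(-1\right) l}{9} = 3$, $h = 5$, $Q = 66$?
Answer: $-864$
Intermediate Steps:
$l = -27$ ($l = \left(-9\right) 3 = -27$)
$I = 9$ ($I = \left(4 + 0\right) + 5 = 4 + 5 = 9$)
$c{\left(b \right)} = -18$ ($c{\left(b \right)} = -27 + 9 = -18$)
$- 3 \cdot 6 \left(c{\left(4 \right)} + Q\right) = - 3 \cdot 6 \left(-18 + 66\right) = - 18 \cdot 48 = \left(-1\right) 864 = -864$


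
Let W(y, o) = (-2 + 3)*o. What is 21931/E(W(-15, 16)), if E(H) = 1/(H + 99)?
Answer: 2522065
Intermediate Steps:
W(y, o) = o (W(y, o) = 1*o = o)
E(H) = 1/(99 + H)
21931/E(W(-15, 16)) = 21931/(1/(99 + 16)) = 21931/(1/115) = 21931*115 = 2522065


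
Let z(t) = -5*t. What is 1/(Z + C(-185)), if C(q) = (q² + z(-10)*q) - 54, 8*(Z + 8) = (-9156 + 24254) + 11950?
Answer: 1/28294 ≈ 3.5343e-5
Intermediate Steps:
Z = 3373 (Z = -8 + ((-9156 + 24254) + 11950)/8 = -8 + (15098 + 11950)/8 = -8 + (⅛)*27048 = -8 + 3381 = 3373)
C(q) = -54 + q² + 50*q (C(q) = (q² + (-5*(-10))*q) - 54 = (q² + 50*q) - 54 = -54 + q² + 50*q)
1/(Z + C(-185)) = 1/(3373 + (-54 + (-185)² + 50*(-185))) = 1/(3373 + (-54 + 34225 - 9250)) = 1/(3373 + 24921) = 1/28294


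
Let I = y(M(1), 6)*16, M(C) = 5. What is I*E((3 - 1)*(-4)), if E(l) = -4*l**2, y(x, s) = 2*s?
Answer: -49152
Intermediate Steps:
I = 192 (I = (2*6)*16 = 12*16 = 192)
I*E((3 - 1)*(-4)) = 192*(-4*16*(3 - 1)**2) = 192*(-4*(2*(-4))**2) = 192*(-4*(-8)**2) = 192*(-4*64) = 192*(-256) = -49152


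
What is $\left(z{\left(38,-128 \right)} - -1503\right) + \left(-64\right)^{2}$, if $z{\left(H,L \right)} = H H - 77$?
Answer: $6966$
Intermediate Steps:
$z{\left(H,L \right)} = -77 + H^{2}$ ($z{\left(H,L \right)} = H^{2} - 77 = -77 + H^{2}$)
$\left(z{\left(38,-128 \right)} - -1503\right) + \left(-64\right)^{2} = \left(\left(-77 + 38^{2}\right) - -1503\right) + \left(-64\right)^{2} = \left(\left(-77 + 1444\right) + 1503\right) + 4096 = \left(1367 + 1503\right) + 4096 = 2870 + 4096 = 6966$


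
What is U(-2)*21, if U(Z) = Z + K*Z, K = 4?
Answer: -210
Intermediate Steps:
U(Z) = 5*Z (U(Z) = Z + 4*Z = 5*Z)
U(-2)*21 = (5*(-2))*21 = -10*21 = -210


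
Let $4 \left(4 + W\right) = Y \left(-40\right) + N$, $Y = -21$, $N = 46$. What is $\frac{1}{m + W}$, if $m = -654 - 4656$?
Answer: $- \frac{2}{10185} \approx -0.00019637$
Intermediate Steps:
$W = \frac{435}{2}$ ($W = -4 + \frac{\left(-21\right) \left(-40\right) + 46}{4} = -4 + \frac{840 + 46}{4} = -4 + \frac{1}{4} \cdot 886 = -4 + \frac{443}{2} = \frac{435}{2} \approx 217.5$)
$m = -5310$ ($m = -654 - 4656 = -5310$)
$\frac{1}{m + W} = \frac{1}{-5310 + \frac{435}{2}} = \frac{1}{- \frac{10185}{2}} = - \frac{2}{10185}$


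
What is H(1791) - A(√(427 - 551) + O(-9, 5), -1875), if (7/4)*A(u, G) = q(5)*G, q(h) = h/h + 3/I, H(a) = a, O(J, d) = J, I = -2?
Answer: 8787/7 ≈ 1255.3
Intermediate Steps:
q(h) = -½ (q(h) = h/h + 3/(-2) = 1 + 3*(-½) = 1 - 3/2 = -½)
A(u, G) = -2*G/7 (A(u, G) = 4*(-G/2)/7 = -2*G/7)
H(1791) - A(√(427 - 551) + O(-9, 5), -1875) = 1791 - (-2)*(-1875)/7 = 1791 - 1*3750/7 = 1791 - 3750/7 = 8787/7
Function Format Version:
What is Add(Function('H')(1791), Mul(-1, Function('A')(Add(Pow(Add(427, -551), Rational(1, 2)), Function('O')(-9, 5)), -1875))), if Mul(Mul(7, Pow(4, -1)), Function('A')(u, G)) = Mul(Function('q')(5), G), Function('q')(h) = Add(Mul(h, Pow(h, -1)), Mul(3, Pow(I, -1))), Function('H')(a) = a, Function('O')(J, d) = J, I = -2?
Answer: Rational(8787, 7) ≈ 1255.3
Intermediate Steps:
Function('q')(h) = Rational(-1, 2) (Function('q')(h) = Add(Mul(h, Pow(h, -1)), Mul(3, Pow(-2, -1))) = Add(1, Mul(3, Rational(-1, 2))) = Add(1, Rational(-3, 2)) = Rational(-1, 2))
Function('A')(u, G) = Mul(Rational(-2, 7), G) (Function('A')(u, G) = Mul(Rational(4, 7), Mul(Rational(-1, 2), G)) = Mul(Rational(-2, 7), G))
Add(Function('H')(1791), Mul(-1, Function('A')(Add(Pow(Add(427, -551), Rational(1, 2)), Function('O')(-9, 5)), -1875))) = Add(1791, Mul(-1, Mul(Rational(-2, 7), -1875))) = Add(1791, Mul(-1, Rational(3750, 7))) = Add(1791, Rational(-3750, 7)) = Rational(8787, 7)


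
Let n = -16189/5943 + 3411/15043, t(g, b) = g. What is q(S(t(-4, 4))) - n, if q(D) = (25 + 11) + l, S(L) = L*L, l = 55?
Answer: 1194101359/12771507 ≈ 93.497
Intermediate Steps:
S(L) = L**2
n = -31894222/12771507 (n = -16189*1/5943 + 3411*(1/15043) = -16189/5943 + 3411/15043 = -31894222/12771507 ≈ -2.4973)
q(D) = 91 (q(D) = (25 + 11) + 55 = 36 + 55 = 91)
q(S(t(-4, 4))) - n = 91 - 1*(-31894222/12771507) = 91 + 31894222/12771507 = 1194101359/12771507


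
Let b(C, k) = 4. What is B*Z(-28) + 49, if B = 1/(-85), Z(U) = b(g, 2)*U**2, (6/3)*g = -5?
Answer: 1029/85 ≈ 12.106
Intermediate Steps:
g = -5/2 (g = (1/2)*(-5) = -5/2 ≈ -2.5000)
Z(U) = 4*U**2
B = -1/85 ≈ -0.011765
B*Z(-28) + 49 = -4*(-28)**2/85 + 49 = -4*784/85 + 49 = -1/85*3136 + 49 = -3136/85 + 49 = 1029/85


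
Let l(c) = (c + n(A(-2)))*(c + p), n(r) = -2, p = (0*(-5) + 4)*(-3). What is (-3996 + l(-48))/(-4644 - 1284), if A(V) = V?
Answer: 83/494 ≈ 0.16802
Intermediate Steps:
p = -12 (p = (0 + 4)*(-3) = 4*(-3) = -12)
l(c) = (-12 + c)*(-2 + c) (l(c) = (c - 2)*(c - 12) = (-2 + c)*(-12 + c) = (-12 + c)*(-2 + c))
(-3996 + l(-48))/(-4644 - 1284) = (-3996 + (24 + (-48)² - 14*(-48)))/(-4644 - 1284) = (-3996 + (24 + 2304 + 672))/(-5928) = (-3996 + 3000)*(-1/5928) = -996*(-1/5928) = 83/494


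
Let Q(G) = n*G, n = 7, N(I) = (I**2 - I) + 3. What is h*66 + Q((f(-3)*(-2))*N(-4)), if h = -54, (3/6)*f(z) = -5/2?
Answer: -1954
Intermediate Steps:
f(z) = -5 (f(z) = 2*(-5/2) = -5)
N(I) = 3 + I**2 - I
Q(G) = 7*G
h*66 + Q((f(-3)*(-2))*N(-4)) = -54*66 + 7*((-5*(-2))*(3 + (-4)**2 - 1*(-4))) = -3564 + 7*(10*(3 + 16 + 4)) = -3564 + 7*(10*23) = -3564 + 7*230 = -3564 + 1610 = -1954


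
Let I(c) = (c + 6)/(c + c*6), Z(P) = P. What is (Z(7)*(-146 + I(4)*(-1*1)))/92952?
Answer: -683/61968 ≈ -0.011022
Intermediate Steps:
I(c) = (6 + c)/(7*c) (I(c) = (6 + c)/(c + 6*c) = (6 + c)/((7*c)) = (6 + c)*(1/(7*c)) = (6 + c)/(7*c))
(Z(7)*(-146 + I(4)*(-1*1)))/92952 = (7*(-146 + ((1/7)*(6 + 4)/4)*(-1*1)))/92952 = (7*(-146 + ((1/7)*(1/4)*10)*(-1)))*(1/92952) = (7*(-146 + (5/14)*(-1)))*(1/92952) = (7*(-146 - 5/14))*(1/92952) = (7*(-2049/14))*(1/92952) = -2049/2*1/92952 = -683/61968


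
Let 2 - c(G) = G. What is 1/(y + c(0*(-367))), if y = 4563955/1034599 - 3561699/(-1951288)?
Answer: 2018800613512/16628122074765 ≈ 0.12141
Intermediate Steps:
c(G) = 2 - G
y = 12590520847741/2018800613512 (y = 4563955*(1/1034599) - 3561699*(-1/1951288) = 4563955/1034599 + 3561699/1951288 = 12590520847741/2018800613512 ≈ 6.2366)
1/(y + c(0*(-367))) = 1/(12590520847741/2018800613512 + (2 - 0*(-367))) = 1/(12590520847741/2018800613512 + (2 - 1*0)) = 1/(12590520847741/2018800613512 + (2 + 0)) = 1/(12590520847741/2018800613512 + 2) = 1/(16628122074765/2018800613512) = 2018800613512/16628122074765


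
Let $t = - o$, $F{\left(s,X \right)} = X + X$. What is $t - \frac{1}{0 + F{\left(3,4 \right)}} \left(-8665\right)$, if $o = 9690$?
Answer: $- \frac{68855}{8} \approx -8606.9$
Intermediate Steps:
$F{\left(s,X \right)} = 2 X$
$t = -9690$ ($t = \left(-1\right) 9690 = -9690$)
$t - \frac{1}{0 + F{\left(3,4 \right)}} \left(-8665\right) = -9690 - \frac{1}{0 + 2 \cdot 4} \left(-8665\right) = -9690 - \frac{1}{0 + 8} \left(-8665\right) = -9690 - \frac{1}{8} \left(-8665\right) = -9690 - - \frac{8665}{8} = -9690 + \frac{8665}{8} = - \frac{68855}{8}$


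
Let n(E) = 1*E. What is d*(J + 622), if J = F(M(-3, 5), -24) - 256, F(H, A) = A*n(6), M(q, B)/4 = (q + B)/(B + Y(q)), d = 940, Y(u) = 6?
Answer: 208680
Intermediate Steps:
n(E) = E
M(q, B) = 4*(B + q)/(6 + B) (M(q, B) = 4*((q + B)/(B + 6)) = 4*((B + q)/(6 + B)) = 4*(B + q)/(6 + B))
F(H, A) = 6*A (F(H, A) = A*6 = 6*A)
J = -400 (J = 6*(-24) - 256 = -144 - 256 = -400)
d*(J + 622) = 940*(-400 + 622) = 940*222 = 208680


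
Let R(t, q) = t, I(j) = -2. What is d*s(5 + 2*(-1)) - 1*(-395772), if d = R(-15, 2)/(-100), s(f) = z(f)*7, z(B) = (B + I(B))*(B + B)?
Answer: 3957783/10 ≈ 3.9578e+5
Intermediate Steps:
z(B) = 2*B*(-2 + B) (z(B) = (B - 2)*(B + B) = (-2 + B)*(2*B) = 2*B*(-2 + B))
s(f) = 14*f*(-2 + f) (s(f) = (2*f*(-2 + f))*7 = 14*f*(-2 + f))
d = 3/20 (d = -15/(-100) = -15*(-1/100) = 3/20 ≈ 0.15000)
d*s(5 + 2*(-1)) - 1*(-395772) = 3*(14*(5 + 2*(-1))*(-2 + (5 + 2*(-1))))/20 - 1*(-395772) = 3*(14*(5 - 2)*(-2 + (5 - 2)))/20 + 395772 = 3*(14*3*(-2 + 3))/20 + 395772 = 3*(14*3*1)/20 + 395772 = (3/20)*42 + 395772 = 63/10 + 395772 = 3957783/10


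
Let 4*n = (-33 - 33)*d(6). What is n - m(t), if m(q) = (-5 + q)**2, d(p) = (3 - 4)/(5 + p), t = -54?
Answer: -6959/2 ≈ -3479.5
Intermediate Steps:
d(p) = -1/(5 + p)
n = 3/2 (n = ((-33 - 33)*(-1/(5 + 6)))/4 = (-(-66)/11)/4 = (-66*(-1/11))/4 = (1/4)*6 = 3/2 ≈ 1.5000)
n - m(t) = 3/2 - (-5 - 54)**2 = 3/2 - 1*(-59)**2 = 3/2 - 1*3481 = 3/2 - 3481 = -6959/2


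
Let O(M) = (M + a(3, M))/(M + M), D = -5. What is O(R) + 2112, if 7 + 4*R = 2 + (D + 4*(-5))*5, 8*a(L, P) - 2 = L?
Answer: 219699/104 ≈ 2112.5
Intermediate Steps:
a(L, P) = ¼ + L/8
R = -65/2 (R = -7/4 + (2 + (-5 + 4*(-5))*5)/4 = -7/4 + (2 + (-5 - 20)*5)/4 = -7/4 + (2 - 25*5)/4 = -7/4 + (2 - 125)/4 = -7/4 + (¼)*(-123) = -7/4 - 123/4 = -65/2 ≈ -32.500)
O(M) = (5/8 + M)/(2*M) (O(M) = (M + (¼ + (⅛)*3))/(M + M) = (M + (¼ + 3/8))/((2*M)) = (M + 5/8)*(1/(2*M)) = (5/8 + M)*(1/(2*M)) = (5/8 + M)/(2*M))
O(R) + 2112 = (5 + 8*(-65/2))/(16*(-65/2)) + 2112 = (1/16)*(-2/65)*(5 - 260) + 2112 = (1/16)*(-2/65)*(-255) + 2112 = 51/104 + 2112 = 219699/104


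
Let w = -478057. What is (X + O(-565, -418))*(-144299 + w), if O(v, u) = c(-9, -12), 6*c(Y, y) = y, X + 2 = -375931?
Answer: 233965402860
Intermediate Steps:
X = -375933 (X = -2 - 375931 = -375933)
c(Y, y) = y/6
O(v, u) = -2 (O(v, u) = (⅙)*(-12) = -2)
(X + O(-565, -418))*(-144299 + w) = (-375933 - 2)*(-144299 - 478057) = -375935*(-622356) = 233965402860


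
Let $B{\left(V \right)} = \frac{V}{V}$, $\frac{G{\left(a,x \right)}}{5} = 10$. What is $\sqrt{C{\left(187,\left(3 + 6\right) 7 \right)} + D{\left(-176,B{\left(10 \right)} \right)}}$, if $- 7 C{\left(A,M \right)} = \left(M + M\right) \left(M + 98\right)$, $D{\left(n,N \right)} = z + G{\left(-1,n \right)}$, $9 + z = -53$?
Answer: $i \sqrt{2910} \approx 53.944 i$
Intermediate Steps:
$z = -62$ ($z = -9 - 53 = -62$)
$G{\left(a,x \right)} = 50$ ($G{\left(a,x \right)} = 5 \cdot 10 = 50$)
$B{\left(V \right)} = 1$
$D{\left(n,N \right)} = -12$ ($D{\left(n,N \right)} = -62 + 50 = -12$)
$C{\left(A,M \right)} = - \frac{2 M \left(98 + M\right)}{7}$ ($C{\left(A,M \right)} = - \frac{\left(M + M\right) \left(M + 98\right)}{7} = - \frac{2 M \left(98 + M\right)}{7}$)
$\sqrt{C{\left(187,\left(3 + 6\right) 7 \right)} + D{\left(-176,B{\left(10 \right)} \right)}} = \sqrt{- \frac{2 \left(3 + 6\right) 7 \left(98 + \left(3 + 6\right) 7\right)}{7} - 12} = \sqrt{- \frac{2 \cdot 9 \cdot 7 \left(98 + 9 \cdot 7\right)}{7} - 12} = \sqrt{\left(- \frac{2}{7}\right) 63 \left(98 + 63\right) - 12} = \sqrt{\left(- \frac{2}{7}\right) 63 \cdot 161 - 12} = \sqrt{-2898 - 12} = \sqrt{-2910} = i \sqrt{2910}$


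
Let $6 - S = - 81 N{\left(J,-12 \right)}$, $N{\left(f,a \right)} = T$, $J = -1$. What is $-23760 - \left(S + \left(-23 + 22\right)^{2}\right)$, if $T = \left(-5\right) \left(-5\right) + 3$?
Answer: $-26035$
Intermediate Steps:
$T = 28$ ($T = 25 + 3 = 28$)
$N{\left(f,a \right)} = 28$
$S = 2274$ ($S = 6 - \left(-81\right) 28 = 6 - -2268 = 6 + 2268 = 2274$)
$-23760 - \left(S + \left(-23 + 22\right)^{2}\right) = -23760 - \left(2274 + \left(-23 + 22\right)^{2}\right) = -23760 - \left(2274 + \left(-1\right)^{2}\right) = -23760 - \left(2274 + 1\right) = -23760 - 2275 = -26035$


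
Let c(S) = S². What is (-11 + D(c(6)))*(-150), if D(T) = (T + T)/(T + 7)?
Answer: 60150/43 ≈ 1398.8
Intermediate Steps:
D(T) = 2*T/(7 + T) (D(T) = (2*T)/(7 + T) = 2*T/(7 + T))
(-11 + D(c(6)))*(-150) = (-11 + 2*6²/(7 + 6²))*(-150) = (-11 + 2*36/(7 + 36))*(-150) = (-11 + 2*36/43)*(-150) = (-11 + 2*36*(1/43))*(-150) = (-11 + 72/43)*(-150) = -401/43*(-150) = 60150/43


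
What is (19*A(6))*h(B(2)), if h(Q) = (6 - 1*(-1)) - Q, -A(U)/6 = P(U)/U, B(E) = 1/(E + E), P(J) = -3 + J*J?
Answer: -16929/4 ≈ -4232.3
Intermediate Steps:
P(J) = -3 + J**2
B(E) = 1/(2*E)
A(U) = -6*(-3 + U**2)/U
h(Q) = 7 - Q (h(Q) = (6 + 1) - Q = 7 - Q)
(19*A(6))*h(B(2)) = (19*(-6*6 + 18/6))*(7 - 1/(2*2)) = (19*(-36 + 18*(1/6)))*(7 - 1/(2*2)) = (19*(-36 + 3))*(7 - 1*1/4) = (19*(-33))*(7 - 1/4) = -627*27/4 = -16929/4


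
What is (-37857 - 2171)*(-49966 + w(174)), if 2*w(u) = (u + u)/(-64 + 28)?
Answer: 6000697550/3 ≈ 2.0002e+9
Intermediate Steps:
w(u) = -u/36 (w(u) = ((u + u)/(-64 + 28))/2 = ((2*u)/(-36))/2 = ((2*u)*(-1/36))/2 = (-u/18)/2 = -u/36)
(-37857 - 2171)*(-49966 + w(174)) = (-37857 - 2171)*(-49966 - 1/36*174) = -40028*(-49966 - 29/6) = -40028*(-299825/6) = 6000697550/3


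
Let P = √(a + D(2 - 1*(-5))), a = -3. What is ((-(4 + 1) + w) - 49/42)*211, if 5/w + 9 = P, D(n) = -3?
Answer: -245393/174 - 1055*I*√6/87 ≈ -1410.3 - 29.704*I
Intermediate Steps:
P = I*√6 (P = √(-3 - 3) = √(-6) = I*√6 ≈ 2.4495*I)
w = 5/(-9 + I*√6) ≈ -0.51724 - 0.14078*I
((-(4 + 1) + w) - 49/42)*211 = ((-(4 + 1) + (-15/29 - 5*I*√6/87)) - 49/42)*211 = ((-1*5 + (-15/29 - 5*I*√6/87)) - 49*1/42)*211 = ((-5 + (-15/29 - 5*I*√6/87)) - 7/6)*211 = ((-160/29 - 5*I*√6/87) - 7/6)*211 = (-1163/174 - 5*I*√6/87)*211 = -245393/174 - 1055*I*√6/87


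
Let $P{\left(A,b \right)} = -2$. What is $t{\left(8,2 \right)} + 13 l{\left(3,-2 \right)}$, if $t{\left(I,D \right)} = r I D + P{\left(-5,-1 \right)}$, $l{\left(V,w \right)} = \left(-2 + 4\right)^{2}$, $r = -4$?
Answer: $-14$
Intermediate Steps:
$l{\left(V,w \right)} = 4$ ($l{\left(V,w \right)} = 2^{2} = 4$)
$t{\left(I,D \right)} = -2 - 4 D I$ ($t{\left(I,D \right)} = - 4 I D - 2 = - 4 D I - 2 = -2 - 4 D I$)
$t{\left(8,2 \right)} + 13 l{\left(3,-2 \right)} = \left(-2 - 8 \cdot 8\right) + 13 \cdot 4 = \left(-2 - 64\right) + 52 = -66 + 52 = -14$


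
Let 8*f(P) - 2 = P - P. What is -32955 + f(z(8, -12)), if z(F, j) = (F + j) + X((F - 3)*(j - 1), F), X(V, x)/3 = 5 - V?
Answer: -131819/4 ≈ -32955.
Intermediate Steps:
X(V, x) = 15 - 3*V (X(V, x) = 3*(5 - V) = 15 - 3*V)
z(F, j) = 15 + F + j - 3*(-1 + j)*(-3 + F) (z(F, j) = (F + j) + (15 - 3*(F - 3)*(j - 1)) = (F + j) + (15 - 3*(-3 + F)*(-1 + j)) = (F + j) + (15 - 3*(-1 + j)*(-3 + F)) = 15 + F + j - 3*(-1 + j)*(-3 + F))
f(P) = ¼ (f(P) = ¼ + (P - P)/8 = ¼ + (⅛)*0 = ¼ + 0 = ¼)
-32955 + f(z(8, -12)) = -32955 + ¼ = -131819/4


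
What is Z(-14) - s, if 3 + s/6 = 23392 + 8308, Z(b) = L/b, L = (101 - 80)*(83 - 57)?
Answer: -190221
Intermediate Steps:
L = 546 (L = 21*26 = 546)
Z(b) = 546/b
s = 190182 (s = -18 + 6*(23392 + 8308) = -18 + 6*31700 = -18 + 190200 = 190182)
Z(-14) - s = 546/(-14) - 1*190182 = 546*(-1/14) - 190182 = -39 - 190182 = -190221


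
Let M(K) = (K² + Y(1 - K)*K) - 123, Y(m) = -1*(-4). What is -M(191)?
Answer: -37122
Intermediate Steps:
Y(m) = 4
M(K) = -123 + K² + 4*K (M(K) = (K² + 4*K) - 123 = -123 + K² + 4*K)
-M(191) = -(-123 + 191² + 4*191) = -(-123 + 36481 + 764) = -1*37122 = -37122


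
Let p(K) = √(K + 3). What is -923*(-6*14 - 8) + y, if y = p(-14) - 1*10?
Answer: 84906 + I*√11 ≈ 84906.0 + 3.3166*I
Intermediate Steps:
p(K) = √(3 + K)
y = -10 + I*√11 (y = √(3 - 14) - 1*10 = √(-11) - 10 = I*√11 - 10 = -10 + I*√11 ≈ -10.0 + 3.3166*I)
-923*(-6*14 - 8) + y = -923*(-6*14 - 8) + (-10 + I*√11) = -923*(-84 - 8) + (-10 + I*√11) = -923*(-92) + (-10 + I*√11) = 84916 + (-10 + I*√11) = 84906 + I*√11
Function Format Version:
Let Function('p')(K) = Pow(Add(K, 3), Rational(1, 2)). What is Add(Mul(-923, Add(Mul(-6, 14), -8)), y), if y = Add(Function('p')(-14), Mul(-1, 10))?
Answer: Add(84906, Mul(I, Pow(11, Rational(1, 2)))) ≈ Add(84906., Mul(3.3166, I))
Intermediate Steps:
Function('p')(K) = Pow(Add(3, K), Rational(1, 2))
y = Add(-10, Mul(I, Pow(11, Rational(1, 2)))) (y = Add(Pow(Add(3, -14), Rational(1, 2)), Mul(-1, 10)) = Add(Pow(-11, Rational(1, 2)), -10) = Add(Mul(I, Pow(11, Rational(1, 2))), -10) = Add(-10, Mul(I, Pow(11, Rational(1, 2)))) ≈ Add(-10.000, Mul(3.3166, I)))
Add(Mul(-923, Add(Mul(-6, 14), -8)), y) = Add(Mul(-923, Add(Mul(-6, 14), -8)), Add(-10, Mul(I, Pow(11, Rational(1, 2))))) = Add(Mul(-923, Add(-84, -8)), Add(-10, Mul(I, Pow(11, Rational(1, 2))))) = Add(Mul(-923, -92), Add(-10, Mul(I, Pow(11, Rational(1, 2))))) = Add(84916, Add(-10, Mul(I, Pow(11, Rational(1, 2))))) = Add(84906, Mul(I, Pow(11, Rational(1, 2))))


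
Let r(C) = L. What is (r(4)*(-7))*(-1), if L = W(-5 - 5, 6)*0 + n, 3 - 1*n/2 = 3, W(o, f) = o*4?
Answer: 0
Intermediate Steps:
W(o, f) = 4*o
n = 0 (n = 6 - 2*3 = 6 - 6 = 0)
L = 0 (L = (4*(-5 - 5))*0 + 0 = (4*(-10))*0 + 0 = -40*0 + 0 = 0 + 0 = 0)
r(C) = 0
(r(4)*(-7))*(-1) = (0*(-7))*(-1) = 0*(-1) = 0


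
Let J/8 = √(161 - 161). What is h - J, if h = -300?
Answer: -300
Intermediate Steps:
J = 0 (J = 8*√(161 - 161) = 8*√0 = 8*0 = 0)
h - J = -300 - 1*0 = -300 + 0 = -300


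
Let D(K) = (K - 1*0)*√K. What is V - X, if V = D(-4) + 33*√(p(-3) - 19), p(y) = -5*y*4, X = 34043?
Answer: -34043 - 8*I + 33*√41 ≈ -33832.0 - 8.0*I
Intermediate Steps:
p(y) = -20*y
D(K) = K^(3/2) (D(K) = (K + 0)*√K = K*√K = K^(3/2))
V = -8*I + 33*√41 (V = (-4)^(3/2) + 33*√(-20*(-3) - 19) = -8*I + 33*√(60 - 19) = -8*I + 33*√41 ≈ 211.3 - 8.0*I)
V - X = (-8*I + 33*√41) - 1*34043 = (-8*I + 33*√41) - 34043 = -34043 - 8*I + 33*√41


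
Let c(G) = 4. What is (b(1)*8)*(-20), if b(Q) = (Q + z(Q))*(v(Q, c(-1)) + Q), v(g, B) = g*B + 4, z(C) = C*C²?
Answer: -2880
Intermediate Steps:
z(C) = C³
v(g, B) = 4 + B*g (v(g, B) = B*g + 4 = 4 + B*g)
b(Q) = (4 + 5*Q)*(Q + Q³) (b(Q) = (Q + Q³)*((4 + 4*Q) + Q) = (Q + Q³)*(4 + 5*Q) = (4 + 5*Q)*(Q + Q³))
(b(1)*8)*(-20) = ((1*(4 + 4*1² + 5*1 + 5*1³))*8)*(-20) = ((1*(4 + 4*1 + 5 + 5*1))*8)*(-20) = ((1*(4 + 4 + 5 + 5))*8)*(-20) = ((1*18)*8)*(-20) = (18*8)*(-20) = 144*(-20) = -2880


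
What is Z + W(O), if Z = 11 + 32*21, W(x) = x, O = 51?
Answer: 734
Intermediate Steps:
Z = 683 (Z = 11 + 672 = 683)
Z + W(O) = 683 + 51 = 734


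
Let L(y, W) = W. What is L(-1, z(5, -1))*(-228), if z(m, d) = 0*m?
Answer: 0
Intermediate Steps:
z(m, d) = 0
L(-1, z(5, -1))*(-228) = 0*(-228) = 0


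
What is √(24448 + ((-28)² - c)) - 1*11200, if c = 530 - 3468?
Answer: -11200 + 3*√3130 ≈ -11032.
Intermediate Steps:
c = -2938
√(24448 + ((-28)² - c)) - 1*11200 = √(24448 + ((-28)² - 1*(-2938))) - 1*11200 = √(24448 + (784 + 2938)) - 11200 = √(24448 + 3722) - 11200 = √28170 - 11200 = 3*√3130 - 11200 = -11200 + 3*√3130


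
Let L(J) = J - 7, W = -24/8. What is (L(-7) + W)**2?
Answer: 289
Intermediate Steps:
W = -3 (W = -24*1/8 = -3)
L(J) = -7 + J
(L(-7) + W)**2 = ((-7 - 7) - 3)**2 = (-14 - 3)**2 = (-17)**2 = 289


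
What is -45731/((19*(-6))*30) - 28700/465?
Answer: -5125939/106020 ≈ -48.349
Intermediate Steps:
-45731/((19*(-6))*30) - 28700/465 = -45731/((-114*30)) - 28700*1/465 = -45731/(-3420) - 5740/93 = -45731*(-1/3420) - 5740/93 = 45731/3420 - 5740/93 = -5125939/106020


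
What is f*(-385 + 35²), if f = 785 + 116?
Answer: 756840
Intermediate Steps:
f = 901
f*(-385 + 35²) = 901*(-385 + 35²) = 901*(-385 + 1225) = 901*840 = 756840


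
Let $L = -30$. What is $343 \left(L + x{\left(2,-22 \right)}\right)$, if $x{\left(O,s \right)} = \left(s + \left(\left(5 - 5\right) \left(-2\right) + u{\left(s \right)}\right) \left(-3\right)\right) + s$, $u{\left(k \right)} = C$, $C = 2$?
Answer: $-27440$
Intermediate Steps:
$u{\left(k \right)} = 2$
$x{\left(O,s \right)} = -6 + 2 s$ ($x{\left(O,s \right)} = \left(s + \left(\left(5 - 5\right) \left(-2\right) + 2\right) \left(-3\right)\right) + s = \left(s + \left(0 \left(-2\right) + 2\right) \left(-3\right)\right) + s = \left(s + \left(0 + 2\right) \left(-3\right)\right) + s = \left(s + 2 \left(-3\right)\right) + s = \left(s - 6\right) + s = \left(-6 + s\right) + s = -6 + 2 s$)
$343 \left(L + x{\left(2,-22 \right)}\right) = 343 \left(-30 + \left(-6 + 2 \left(-22\right)\right)\right) = 343 \left(-30 - 50\right) = 343 \left(-80\right) = -27440$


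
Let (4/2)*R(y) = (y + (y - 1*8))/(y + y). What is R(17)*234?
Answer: 1521/17 ≈ 89.471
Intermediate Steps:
R(y) = (-8 + 2*y)/(4*y) (R(y) = ((y + (y - 1*8))/(y + y))/2 = ((y + (y - 8))/((2*y)))/2 = ((y + (-8 + y))*(1/(2*y)))/2 = ((-8 + 2*y)*(1/(2*y)))/2 = ((-8 + 2*y)/(2*y))/2 = (-8 + 2*y)/(4*y))
R(17)*234 = ((½)*(-4 + 17)/17)*234 = ((½)*(1/17)*13)*234 = (13/34)*234 = 1521/17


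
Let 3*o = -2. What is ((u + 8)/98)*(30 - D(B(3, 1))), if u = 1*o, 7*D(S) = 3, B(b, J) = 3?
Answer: 759/343 ≈ 2.2128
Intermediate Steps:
o = -⅔ (o = (⅓)*(-2) = -⅔ ≈ -0.66667)
D(S) = 3/7 (D(S) = (⅐)*3 = 3/7)
u = -⅔ (u = 1*(-⅔) = -⅔ ≈ -0.66667)
((u + 8)/98)*(30 - D(B(3, 1))) = ((-⅔ + 8)/98)*(30 - 1*3/7) = ((22/3)*(1/98))*(30 - 3/7) = (11/147)*(207/7) = 759/343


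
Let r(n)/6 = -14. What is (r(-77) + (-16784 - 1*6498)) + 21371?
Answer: -1995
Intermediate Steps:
r(n) = -84 (r(n) = 6*(-14) = -84)
(r(-77) + (-16784 - 1*6498)) + 21371 = (-84 + (-16784 - 1*6498)) + 21371 = (-84 + (-16784 - 6498)) + 21371 = (-84 - 23282) + 21371 = -23366 + 21371 = -1995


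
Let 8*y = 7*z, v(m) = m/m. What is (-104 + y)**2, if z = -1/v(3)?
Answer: 703921/64 ≈ 10999.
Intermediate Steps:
v(m) = 1
z = -1 (z = -1/1 = -1*1 = -1)
y = -7/8 (y = (7*(-1))/8 = (1/8)*(-7) = -7/8 ≈ -0.87500)
(-104 + y)**2 = (-104 - 7/8)**2 = (-839/8)**2 = 703921/64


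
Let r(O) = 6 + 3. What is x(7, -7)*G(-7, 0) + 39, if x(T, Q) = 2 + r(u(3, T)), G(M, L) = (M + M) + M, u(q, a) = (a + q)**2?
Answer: -192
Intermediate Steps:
r(O) = 9
G(M, L) = 3*M (G(M, L) = 2*M + M = 3*M)
x(T, Q) = 11 (x(T, Q) = 2 + 9 = 11)
x(7, -7)*G(-7, 0) + 39 = 11*(3*(-7)) + 39 = 11*(-21) + 39 = -231 + 39 = -192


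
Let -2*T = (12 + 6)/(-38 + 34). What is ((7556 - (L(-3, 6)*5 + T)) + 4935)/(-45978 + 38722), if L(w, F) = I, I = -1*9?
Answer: -50135/29024 ≈ -1.7274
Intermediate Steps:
I = -9
L(w, F) = -9
T = 9/4 (T = -(12 + 6)/(2*(-38 + 34)) = -9/(-4) = -9*(-1)/4 = -½*(-9/2) = 9/4 ≈ 2.2500)
((7556 - (L(-3, 6)*5 + T)) + 4935)/(-45978 + 38722) = ((7556 - (-9*5 + 9/4)) + 4935)/(-45978 + 38722) = ((7556 - (-45 + 9/4)) + 4935)/(-7256) = ((7556 - 1*(-171/4)) + 4935)*(-1/7256) = ((7556 + 171/4) + 4935)*(-1/7256) = (30395/4 + 4935)*(-1/7256) = (50135/4)*(-1/7256) = -50135/29024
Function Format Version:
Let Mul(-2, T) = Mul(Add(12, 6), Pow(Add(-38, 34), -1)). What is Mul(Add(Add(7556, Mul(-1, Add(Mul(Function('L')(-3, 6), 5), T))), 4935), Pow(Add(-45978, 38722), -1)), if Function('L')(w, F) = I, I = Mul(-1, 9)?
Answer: Rational(-50135, 29024) ≈ -1.7274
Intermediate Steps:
I = -9
Function('L')(w, F) = -9
T = Rational(9, 4) (T = Mul(Rational(-1, 2), Mul(Add(12, 6), Pow(Add(-38, 34), -1))) = Mul(Rational(-1, 2), Mul(18, Pow(-4, -1))) = Mul(Rational(-1, 2), Mul(18, Rational(-1, 4))) = Mul(Rational(-1, 2), Rational(-9, 2)) = Rational(9, 4) ≈ 2.2500)
Mul(Add(Add(7556, Mul(-1, Add(Mul(Function('L')(-3, 6), 5), T))), 4935), Pow(Add(-45978, 38722), -1)) = Mul(Add(Add(7556, Mul(-1, Add(Mul(-9, 5), Rational(9, 4)))), 4935), Pow(Add(-45978, 38722), -1)) = Mul(Add(Add(7556, Mul(-1, Add(-45, Rational(9, 4)))), 4935), Pow(-7256, -1)) = Mul(Add(Add(7556, Mul(-1, Rational(-171, 4))), 4935), Rational(-1, 7256)) = Mul(Add(Add(7556, Rational(171, 4)), 4935), Rational(-1, 7256)) = Mul(Add(Rational(30395, 4), 4935), Rational(-1, 7256)) = Mul(Rational(50135, 4), Rational(-1, 7256)) = Rational(-50135, 29024)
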